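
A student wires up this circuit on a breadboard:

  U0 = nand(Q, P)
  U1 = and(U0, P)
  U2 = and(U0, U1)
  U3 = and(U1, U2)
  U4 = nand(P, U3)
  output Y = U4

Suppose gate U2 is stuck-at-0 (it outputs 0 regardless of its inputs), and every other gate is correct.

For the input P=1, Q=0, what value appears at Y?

1

Propagate with U2 forced: U0=1, U1=1, U2=0 [stuck-at-0], U3=0, U4=1.
So Y = 1. (Without the fault it would be 0.)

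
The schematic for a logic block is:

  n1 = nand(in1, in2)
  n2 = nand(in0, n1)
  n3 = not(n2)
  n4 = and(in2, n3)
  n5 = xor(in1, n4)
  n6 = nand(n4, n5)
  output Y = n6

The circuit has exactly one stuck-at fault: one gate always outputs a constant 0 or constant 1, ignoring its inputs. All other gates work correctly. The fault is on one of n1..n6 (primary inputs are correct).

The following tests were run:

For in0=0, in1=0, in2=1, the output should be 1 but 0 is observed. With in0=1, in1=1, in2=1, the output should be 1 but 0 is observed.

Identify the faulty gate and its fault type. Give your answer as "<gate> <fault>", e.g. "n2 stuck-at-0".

n6 stuck-at-0

Fault-free values for test 1 (in0=0, in1=0, in2=1): n1=1, n2=1, n3=0, n4=0, n5=0, n6=1, giving Y=1. Observed 0.
Test 1: faults giving observed 0 are {n2 stuck-at-0, n3 stuck-at-1, n4 stuck-at-1, n6 stuck-at-0}.
Test 2 (in0=1, in1=1, in2=1): fault-free n1=0, n2=1, n3=0, n4=0, n5=1, n6=1 → 1; observed 0. Eliminates n2 stuck-at-0, n3 stuck-at-1, n4 stuck-at-1.
Only n6 stuck-at-0 is consistent with every test.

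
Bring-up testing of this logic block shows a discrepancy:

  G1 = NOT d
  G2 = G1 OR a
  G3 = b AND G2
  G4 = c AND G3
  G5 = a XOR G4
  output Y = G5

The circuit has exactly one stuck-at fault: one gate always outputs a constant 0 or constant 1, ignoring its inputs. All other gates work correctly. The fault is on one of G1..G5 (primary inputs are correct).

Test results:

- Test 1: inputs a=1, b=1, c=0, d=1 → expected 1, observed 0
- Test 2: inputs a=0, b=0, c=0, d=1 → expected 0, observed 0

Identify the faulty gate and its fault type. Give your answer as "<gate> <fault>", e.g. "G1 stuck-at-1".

G5 stuck-at-0

Fault-free values for test 1 (a=1, b=1, c=0, d=1): G1=0, G2=1, G3=1, G4=0, G5=1, giving Y=1. Observed 0.
Test 1: faults giving observed 0 are {G4 stuck-at-1, G5 stuck-at-0}.
Test 2 (a=0, b=0, c=0, d=1): fault-free G1=0, G2=0, G3=0, G4=0, G5=0 → 0; observed 0. Eliminates G4 stuck-at-1.
Only G5 stuck-at-0 is consistent with every test.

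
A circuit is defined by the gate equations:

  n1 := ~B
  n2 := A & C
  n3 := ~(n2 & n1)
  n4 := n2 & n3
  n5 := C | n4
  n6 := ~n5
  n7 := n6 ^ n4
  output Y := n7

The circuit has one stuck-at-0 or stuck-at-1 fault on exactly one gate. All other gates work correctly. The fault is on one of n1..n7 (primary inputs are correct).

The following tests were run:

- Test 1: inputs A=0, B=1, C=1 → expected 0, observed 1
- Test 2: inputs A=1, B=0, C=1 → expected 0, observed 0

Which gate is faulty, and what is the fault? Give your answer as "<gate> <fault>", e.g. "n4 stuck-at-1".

Fault-free values for test 1 (A=0, B=1, C=1): n1=0, n2=0, n3=1, n4=0, n5=1, n6=0, n7=0, giving Y=0. Observed 1.
Test 1: faults giving observed 1 are {n2 stuck-at-1, n4 stuck-at-1, n5 stuck-at-0, n6 stuck-at-1, n7 stuck-at-1}.
Test 2 (A=1, B=0, C=1): fault-free n1=1, n2=1, n3=0, n4=0, n5=1, n6=0, n7=0 → 0; observed 0. Eliminates n4 stuck-at-1, n5 stuck-at-0, n6 stuck-at-1, n7 stuck-at-1.
Only n2 stuck-at-1 is consistent with every test.

n2 stuck-at-1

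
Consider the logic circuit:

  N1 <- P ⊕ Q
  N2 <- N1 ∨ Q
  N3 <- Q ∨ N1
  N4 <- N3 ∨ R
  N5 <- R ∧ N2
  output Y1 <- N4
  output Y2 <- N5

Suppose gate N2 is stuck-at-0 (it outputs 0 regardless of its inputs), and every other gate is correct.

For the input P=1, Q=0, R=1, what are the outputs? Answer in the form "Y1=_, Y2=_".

Y1=1, Y2=0

Propagate with N2 forced: N1=1, N2=0 [stuck-at-0], N3=1, N4=1, N5=0.
So the outputs are Y1=1, Y2=0. (Without the fault they would be Y1=1, Y2=1.)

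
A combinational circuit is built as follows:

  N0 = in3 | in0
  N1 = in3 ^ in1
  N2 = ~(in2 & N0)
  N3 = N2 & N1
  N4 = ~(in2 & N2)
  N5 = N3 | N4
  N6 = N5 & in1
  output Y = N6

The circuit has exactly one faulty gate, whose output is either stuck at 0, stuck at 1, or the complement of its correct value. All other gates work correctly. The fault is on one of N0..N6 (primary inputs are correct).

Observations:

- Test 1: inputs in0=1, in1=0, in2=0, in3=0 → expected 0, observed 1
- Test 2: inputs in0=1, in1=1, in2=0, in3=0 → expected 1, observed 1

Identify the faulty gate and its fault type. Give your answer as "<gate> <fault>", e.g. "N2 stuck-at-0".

Fault-free values for test 1 (in0=1, in1=0, in2=0, in3=0): N0=1, N1=0, N2=1, N3=0, N4=1, N5=1, N6=0, giving Y=0. Observed 1.
Test 1: faults giving observed 1 are {N6 stuck-at-1, N6 inverted output}.
Test 2 (in0=1, in1=1, in2=0, in3=0): fault-free N0=1, N1=1, N2=1, N3=1, N4=1, N5=1, N6=1 → 1; observed 1. Eliminates N6 inverted output.
Only N6 stuck-at-1 is consistent with every test.

N6 stuck-at-1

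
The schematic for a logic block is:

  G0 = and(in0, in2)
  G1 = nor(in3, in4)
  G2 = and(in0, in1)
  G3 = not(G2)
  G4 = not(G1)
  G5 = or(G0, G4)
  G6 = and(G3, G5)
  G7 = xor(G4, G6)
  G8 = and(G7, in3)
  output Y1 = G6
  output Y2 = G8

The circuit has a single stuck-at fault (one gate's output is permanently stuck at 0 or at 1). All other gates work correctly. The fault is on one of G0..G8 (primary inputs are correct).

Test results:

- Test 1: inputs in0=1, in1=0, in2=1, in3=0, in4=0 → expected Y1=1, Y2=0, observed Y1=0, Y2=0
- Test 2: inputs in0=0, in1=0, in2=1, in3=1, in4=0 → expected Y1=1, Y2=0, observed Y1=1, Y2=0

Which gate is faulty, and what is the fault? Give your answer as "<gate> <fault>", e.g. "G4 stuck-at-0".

G0 stuck-at-0

Fault-free values for test 1 (in0=1, in1=0, in2=1, in3=0, in4=0): G0=1, G1=1, G2=0, G3=1, G4=0, G5=1, G6=1, G7=1, G8=0, giving Y1=1, Y2=0. Observed Y1=0, Y2=0.
Test 1: faults giving observed Y1=0, Y2=0 are {G0 stuck-at-0, G2 stuck-at-1, G3 stuck-at-0, G5 stuck-at-0, G6 stuck-at-0}.
Test 2 (in0=0, in1=0, in2=1, in3=1, in4=0): fault-free G0=0, G1=0, G2=0, G3=1, G4=1, G5=1, G6=1, G7=0, G8=0 → Y1=1, Y2=0; observed Y1=1, Y2=0. Eliminates G2 stuck-at-1, G3 stuck-at-0, G5 stuck-at-0, G6 stuck-at-0.
Only G0 stuck-at-0 is consistent with every test.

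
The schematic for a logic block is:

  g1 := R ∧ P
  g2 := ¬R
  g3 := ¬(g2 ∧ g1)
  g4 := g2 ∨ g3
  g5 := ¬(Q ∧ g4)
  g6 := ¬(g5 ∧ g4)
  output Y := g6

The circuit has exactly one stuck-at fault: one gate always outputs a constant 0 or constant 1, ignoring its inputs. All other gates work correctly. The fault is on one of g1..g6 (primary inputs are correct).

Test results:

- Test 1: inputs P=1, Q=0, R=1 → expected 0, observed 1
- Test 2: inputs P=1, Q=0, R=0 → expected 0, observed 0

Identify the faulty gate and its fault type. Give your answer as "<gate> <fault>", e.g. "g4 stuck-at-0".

Fault-free values for test 1 (P=1, Q=0, R=1): g1=1, g2=0, g3=1, g4=1, g5=1, g6=0, giving Y=0. Observed 1.
Test 1: faults giving observed 1 are {g3 stuck-at-0, g4 stuck-at-0, g5 stuck-at-0, g6 stuck-at-1}.
Test 2 (P=1, Q=0, R=0): fault-free g1=0, g2=1, g3=1, g4=1, g5=1, g6=0 → 0; observed 0. Eliminates g4 stuck-at-0, g5 stuck-at-0, g6 stuck-at-1.
Only g3 stuck-at-0 is consistent with every test.

g3 stuck-at-0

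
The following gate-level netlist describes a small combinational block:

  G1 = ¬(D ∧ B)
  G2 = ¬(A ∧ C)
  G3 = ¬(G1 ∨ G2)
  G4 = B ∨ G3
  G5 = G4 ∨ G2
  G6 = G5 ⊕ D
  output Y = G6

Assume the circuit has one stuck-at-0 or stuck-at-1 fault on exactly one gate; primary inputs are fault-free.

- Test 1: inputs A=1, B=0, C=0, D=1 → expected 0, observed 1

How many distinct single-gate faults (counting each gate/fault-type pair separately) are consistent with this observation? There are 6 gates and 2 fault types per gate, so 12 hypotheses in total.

Fault-free: G1=1, G2=1, G3=0, G4=0, G5=1, G6=0 → 0. Observed 1.
  G1 stuck-at-0: output 0 ✗
  G1 stuck-at-1: output 0 ✗
  G2 stuck-at-0: output 1 ✓
  G2 stuck-at-1: output 0 ✗
  G3 stuck-at-0: output 0 ✗
  G3 stuck-at-1: output 0 ✗
  G4 stuck-at-0: output 0 ✗
  G4 stuck-at-1: output 0 ✗
  G5 stuck-at-0: output 1 ✓
  G5 stuck-at-1: output 0 ✗
  G6 stuck-at-0: output 0 ✗
  G6 stuck-at-1: output 1 ✓
Consistent faults: {G2 stuck-at-0, G5 stuck-at-0, G6 stuck-at-1} — 3 in all.

3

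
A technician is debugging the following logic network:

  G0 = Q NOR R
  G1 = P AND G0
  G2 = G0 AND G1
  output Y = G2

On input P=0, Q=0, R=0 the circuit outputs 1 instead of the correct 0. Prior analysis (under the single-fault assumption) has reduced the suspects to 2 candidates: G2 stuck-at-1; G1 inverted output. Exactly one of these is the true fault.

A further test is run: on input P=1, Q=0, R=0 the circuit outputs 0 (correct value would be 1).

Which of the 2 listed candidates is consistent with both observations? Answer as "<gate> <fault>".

Evaluate each candidate on input P=1, Q=0, R=0:
  G2 stuck-at-1: G0=1, G1=1, G2=1 [stuck-at-1] → 1 — eliminated
  G1 inverted output: G0=1, G1=0 [inverted output], G2=0 → 0 — matches
Only G1 inverted output reproduces the observed 0.

G1 inverted output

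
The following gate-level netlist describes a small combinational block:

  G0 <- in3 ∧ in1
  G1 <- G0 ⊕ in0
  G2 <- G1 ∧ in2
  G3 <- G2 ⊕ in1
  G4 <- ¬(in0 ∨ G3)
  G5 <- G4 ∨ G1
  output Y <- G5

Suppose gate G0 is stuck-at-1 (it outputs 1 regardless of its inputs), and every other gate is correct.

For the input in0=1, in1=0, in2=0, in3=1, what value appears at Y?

0

Propagate with G0 forced: G0=1 [stuck-at-1], G1=0, G2=0, G3=0, G4=0, G5=0.
So Y = 0. (Without the fault it would be 1.)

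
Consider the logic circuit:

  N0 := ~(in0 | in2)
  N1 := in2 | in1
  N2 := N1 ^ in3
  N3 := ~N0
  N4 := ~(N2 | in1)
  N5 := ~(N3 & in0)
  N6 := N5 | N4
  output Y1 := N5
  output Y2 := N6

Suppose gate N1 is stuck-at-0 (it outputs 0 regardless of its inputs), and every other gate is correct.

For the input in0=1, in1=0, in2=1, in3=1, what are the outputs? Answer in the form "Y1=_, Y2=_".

Propagate with N1 forced: N0=0, N1=0 [stuck-at-0], N2=1, N3=1, N4=0, N5=0, N6=0.
So the outputs are Y1=0, Y2=0. (Without the fault they would be Y1=0, Y2=1.)

Y1=0, Y2=0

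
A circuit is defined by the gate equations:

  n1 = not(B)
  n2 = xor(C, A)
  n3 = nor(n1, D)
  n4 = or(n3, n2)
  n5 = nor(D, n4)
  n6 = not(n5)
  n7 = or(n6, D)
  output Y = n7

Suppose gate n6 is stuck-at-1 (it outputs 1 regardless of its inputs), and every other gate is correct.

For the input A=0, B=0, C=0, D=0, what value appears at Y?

1

Propagate with n6 forced: n1=1, n2=0, n3=0, n4=0, n5=1, n6=1 [stuck-at-1], n7=1.
So Y = 1. (Without the fault it would be 0.)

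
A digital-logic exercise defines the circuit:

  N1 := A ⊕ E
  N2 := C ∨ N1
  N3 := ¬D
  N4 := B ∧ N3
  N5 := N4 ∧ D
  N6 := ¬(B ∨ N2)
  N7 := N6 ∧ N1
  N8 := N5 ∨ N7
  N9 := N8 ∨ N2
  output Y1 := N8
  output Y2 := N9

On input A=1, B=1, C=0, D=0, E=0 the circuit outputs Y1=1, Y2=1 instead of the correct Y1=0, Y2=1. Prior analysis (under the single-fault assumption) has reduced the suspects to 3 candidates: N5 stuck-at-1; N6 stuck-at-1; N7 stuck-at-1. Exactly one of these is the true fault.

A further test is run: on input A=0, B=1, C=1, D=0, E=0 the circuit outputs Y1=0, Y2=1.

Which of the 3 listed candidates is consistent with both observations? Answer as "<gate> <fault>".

N6 stuck-at-1

Evaluate each candidate on input A=0, B=1, C=1, D=0, E=0:
  N5 stuck-at-1: N1=0, N2=1, N3=1, N4=1, N5=1 [stuck-at-1], N6=0, N7=0, N8=1, N9=1 → Y1=1, Y2=1 — eliminated
  N6 stuck-at-1: N1=0, N2=1, N3=1, N4=1, N5=0, N6=1 [stuck-at-1], N7=0, N8=0, N9=1 → Y1=0, Y2=1 — matches
  N7 stuck-at-1: N1=0, N2=1, N3=1, N4=1, N5=0, N6=0, N7=1 [stuck-at-1], N8=1, N9=1 → Y1=1, Y2=1 — eliminated
Only N6 stuck-at-1 reproduces the observed Y1=0, Y2=1.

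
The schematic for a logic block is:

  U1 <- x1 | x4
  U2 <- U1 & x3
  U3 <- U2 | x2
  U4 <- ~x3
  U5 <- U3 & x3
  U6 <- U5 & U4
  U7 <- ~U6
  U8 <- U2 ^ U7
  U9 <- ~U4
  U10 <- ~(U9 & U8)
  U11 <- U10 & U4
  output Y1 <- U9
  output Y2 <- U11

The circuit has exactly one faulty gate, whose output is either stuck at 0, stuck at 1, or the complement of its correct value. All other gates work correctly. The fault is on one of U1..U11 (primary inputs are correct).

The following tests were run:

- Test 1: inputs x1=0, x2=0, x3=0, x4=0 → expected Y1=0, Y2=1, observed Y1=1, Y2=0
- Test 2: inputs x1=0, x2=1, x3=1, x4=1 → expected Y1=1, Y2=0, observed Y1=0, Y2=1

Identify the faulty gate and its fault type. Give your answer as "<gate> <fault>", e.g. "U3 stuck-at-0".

U4 inverted output

Fault-free values for test 1 (x1=0, x2=0, x3=0, x4=0): U1=0, U2=0, U3=0, U4=1, U5=0, U6=0, U7=1, U8=1, U9=0, U10=1, U11=1, giving Y1=0, Y2=1. Observed Y1=1, Y2=0.
Test 1: faults giving observed Y1=1, Y2=0 are {U4 stuck-at-0, U4 inverted output, U9 stuck-at-1, U9 inverted output}.
Test 2 (x1=0, x2=1, x3=1, x4=1): fault-free U1=1, U2=1, U3=1, U4=0, U5=1, U6=0, U7=1, U8=0, U9=1, U10=1, U11=0 → Y1=1, Y2=0; observed Y1=0, Y2=1. Eliminates U4 stuck-at-0, U9 stuck-at-1, U9 inverted output.
Only U4 inverted output is consistent with every test.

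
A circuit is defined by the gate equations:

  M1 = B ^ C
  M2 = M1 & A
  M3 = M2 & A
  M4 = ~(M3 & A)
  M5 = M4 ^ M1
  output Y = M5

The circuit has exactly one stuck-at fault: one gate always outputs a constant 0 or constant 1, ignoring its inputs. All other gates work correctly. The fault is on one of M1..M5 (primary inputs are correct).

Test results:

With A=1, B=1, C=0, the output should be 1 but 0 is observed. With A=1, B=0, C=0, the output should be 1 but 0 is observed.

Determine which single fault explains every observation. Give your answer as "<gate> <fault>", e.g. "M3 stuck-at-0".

M5 stuck-at-0

Fault-free values for test 1 (A=1, B=1, C=0): M1=1, M2=1, M3=1, M4=0, M5=1, giving Y=1. Observed 0.
Test 1: faults giving observed 0 are {M2 stuck-at-0, M3 stuck-at-0, M4 stuck-at-1, M5 stuck-at-0}.
Test 2 (A=1, B=0, C=0): fault-free M1=0, M2=0, M3=0, M4=1, M5=1 → 1; observed 0. Eliminates M2 stuck-at-0, M3 stuck-at-0, M4 stuck-at-1.
Only M5 stuck-at-0 is consistent with every test.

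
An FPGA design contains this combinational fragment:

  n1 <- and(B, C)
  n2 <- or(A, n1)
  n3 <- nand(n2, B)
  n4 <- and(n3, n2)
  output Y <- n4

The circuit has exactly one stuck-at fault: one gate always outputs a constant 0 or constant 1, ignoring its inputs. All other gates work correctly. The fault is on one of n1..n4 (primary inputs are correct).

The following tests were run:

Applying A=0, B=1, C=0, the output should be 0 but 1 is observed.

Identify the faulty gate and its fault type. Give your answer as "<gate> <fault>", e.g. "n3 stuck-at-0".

n4 stuck-at-1

Fault-free values for test 1 (A=0, B=1, C=0): n1=0, n2=0, n3=1, n4=0, giving Y=0. Observed 1.
Test 1: faults giving observed 1 are {n4 stuck-at-1}.
Only n4 stuck-at-1 is consistent with every test.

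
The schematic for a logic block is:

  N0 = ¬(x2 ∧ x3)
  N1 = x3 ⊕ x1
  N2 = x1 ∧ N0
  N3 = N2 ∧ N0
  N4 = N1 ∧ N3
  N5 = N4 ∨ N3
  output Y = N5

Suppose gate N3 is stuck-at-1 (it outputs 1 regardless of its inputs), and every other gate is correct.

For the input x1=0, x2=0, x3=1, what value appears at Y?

1

Propagate with N3 forced: N0=1, N1=1, N2=0, N3=1 [stuck-at-1], N4=1, N5=1.
So Y = 1. (Without the fault it would be 0.)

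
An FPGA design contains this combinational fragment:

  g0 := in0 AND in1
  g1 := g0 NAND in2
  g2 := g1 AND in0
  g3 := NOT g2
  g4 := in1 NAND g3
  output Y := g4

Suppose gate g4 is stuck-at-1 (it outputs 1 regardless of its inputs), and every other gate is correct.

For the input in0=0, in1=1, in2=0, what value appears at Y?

Propagate with g4 forced: g0=0, g1=1, g2=0, g3=1, g4=1 [stuck-at-1].
So Y = 1. (Without the fault it would be 0.)

1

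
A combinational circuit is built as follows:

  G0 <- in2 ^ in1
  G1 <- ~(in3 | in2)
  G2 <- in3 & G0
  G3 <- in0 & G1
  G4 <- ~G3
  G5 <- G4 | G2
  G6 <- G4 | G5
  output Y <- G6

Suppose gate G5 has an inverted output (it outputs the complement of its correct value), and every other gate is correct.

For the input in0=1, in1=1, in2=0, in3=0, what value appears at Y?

1

Propagate with G5 forced: G0=1, G1=1, G2=0, G3=1, G4=0, G5=1 [inverted output], G6=1.
So Y = 1. (Without the fault it would be 0.)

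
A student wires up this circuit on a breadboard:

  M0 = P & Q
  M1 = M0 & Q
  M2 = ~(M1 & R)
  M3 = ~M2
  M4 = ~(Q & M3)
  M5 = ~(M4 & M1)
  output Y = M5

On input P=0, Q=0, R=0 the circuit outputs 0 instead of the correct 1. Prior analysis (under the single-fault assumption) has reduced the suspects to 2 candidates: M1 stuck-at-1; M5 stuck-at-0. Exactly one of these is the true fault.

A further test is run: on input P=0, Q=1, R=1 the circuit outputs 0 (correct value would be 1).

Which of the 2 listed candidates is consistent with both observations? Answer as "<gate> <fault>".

M5 stuck-at-0

Evaluate each candidate on input P=0, Q=1, R=1:
  M1 stuck-at-1: M0=0, M1=1 [stuck-at-1], M2=0, M3=1, M4=0, M5=1 → 1 — eliminated
  M5 stuck-at-0: M0=0, M1=0, M2=1, M3=0, M4=1, M5=0 [stuck-at-0] → 0 — matches
Only M5 stuck-at-0 reproduces the observed 0.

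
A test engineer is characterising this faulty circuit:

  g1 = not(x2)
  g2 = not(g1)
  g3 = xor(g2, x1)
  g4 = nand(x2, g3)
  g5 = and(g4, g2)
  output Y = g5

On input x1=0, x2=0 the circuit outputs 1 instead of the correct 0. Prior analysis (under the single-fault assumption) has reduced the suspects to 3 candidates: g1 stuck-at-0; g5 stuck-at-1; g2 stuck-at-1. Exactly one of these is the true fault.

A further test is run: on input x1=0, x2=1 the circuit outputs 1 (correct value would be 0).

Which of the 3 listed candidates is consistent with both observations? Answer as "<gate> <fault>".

g5 stuck-at-1

Evaluate each candidate on input x1=0, x2=1:
  g1 stuck-at-0: g1=0 [stuck-at-0], g2=1, g3=1, g4=0, g5=0 → 0 — eliminated
  g5 stuck-at-1: g1=0, g2=1, g3=1, g4=0, g5=1 [stuck-at-1] → 1 — matches
  g2 stuck-at-1: g1=0, g2=1 [stuck-at-1], g3=1, g4=0, g5=0 → 0 — eliminated
Only g5 stuck-at-1 reproduces the observed 1.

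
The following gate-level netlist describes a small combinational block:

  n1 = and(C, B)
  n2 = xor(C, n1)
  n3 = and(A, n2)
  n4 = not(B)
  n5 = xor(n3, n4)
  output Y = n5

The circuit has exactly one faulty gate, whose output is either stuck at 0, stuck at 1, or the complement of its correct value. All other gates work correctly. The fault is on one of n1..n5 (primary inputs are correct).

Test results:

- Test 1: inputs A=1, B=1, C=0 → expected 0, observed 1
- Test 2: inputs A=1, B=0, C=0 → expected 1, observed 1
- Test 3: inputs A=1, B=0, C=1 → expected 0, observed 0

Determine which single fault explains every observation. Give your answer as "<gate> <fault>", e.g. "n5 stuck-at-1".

n4 stuck-at-1

Fault-free values for test 1 (A=1, B=1, C=0): n1=0, n2=0, n3=0, n4=0, n5=0, giving Y=0. Observed 1.
Test 1: faults giving observed 1 are {n1 stuck-at-1, n1 inverted output, n2 stuck-at-1, n2 inverted output, n3 stuck-at-1, n3 inverted output, n4 stuck-at-1, n4 inverted output, n5 stuck-at-1, n5 inverted output}.
Test 2 (A=1, B=0, C=0): fault-free n1=0, n2=0, n3=0, n4=1, n5=1 → 1; observed 1. Eliminates n1 stuck-at-1, n1 inverted output, n2 stuck-at-1, n2 inverted output, n3 stuck-at-1, n3 inverted output, n4 inverted output, n5 inverted output.
Test 3 (A=1, B=0, C=1): fault-free n1=0, n2=1, n3=1, n4=1, n5=0 → 0; observed 0. Eliminates n5 stuck-at-1.
Only n4 stuck-at-1 is consistent with every test.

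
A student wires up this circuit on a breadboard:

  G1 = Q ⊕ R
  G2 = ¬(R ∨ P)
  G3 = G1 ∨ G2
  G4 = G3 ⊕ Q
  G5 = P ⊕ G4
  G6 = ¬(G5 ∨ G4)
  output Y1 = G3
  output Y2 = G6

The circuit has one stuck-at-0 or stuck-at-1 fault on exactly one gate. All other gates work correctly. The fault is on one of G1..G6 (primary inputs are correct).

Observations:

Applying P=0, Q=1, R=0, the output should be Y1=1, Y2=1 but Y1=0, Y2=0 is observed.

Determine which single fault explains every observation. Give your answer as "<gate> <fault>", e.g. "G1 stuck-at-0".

G3 stuck-at-0

Fault-free values for test 1 (P=0, Q=1, R=0): G1=1, G2=1, G3=1, G4=0, G5=0, G6=1, giving Y1=1, Y2=1. Observed Y1=0, Y2=0.
Test 1: faults giving observed Y1=0, Y2=0 are {G3 stuck-at-0}.
Only G3 stuck-at-0 is consistent with every test.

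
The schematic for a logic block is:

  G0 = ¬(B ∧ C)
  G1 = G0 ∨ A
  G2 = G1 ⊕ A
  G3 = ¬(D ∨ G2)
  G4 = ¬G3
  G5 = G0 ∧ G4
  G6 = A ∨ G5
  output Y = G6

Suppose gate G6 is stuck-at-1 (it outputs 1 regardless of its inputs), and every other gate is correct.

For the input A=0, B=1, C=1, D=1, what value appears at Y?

Propagate with G6 forced: G0=0, G1=0, G2=0, G3=0, G4=1, G5=0, G6=1 [stuck-at-1].
So Y = 1. (Without the fault it would be 0.)

1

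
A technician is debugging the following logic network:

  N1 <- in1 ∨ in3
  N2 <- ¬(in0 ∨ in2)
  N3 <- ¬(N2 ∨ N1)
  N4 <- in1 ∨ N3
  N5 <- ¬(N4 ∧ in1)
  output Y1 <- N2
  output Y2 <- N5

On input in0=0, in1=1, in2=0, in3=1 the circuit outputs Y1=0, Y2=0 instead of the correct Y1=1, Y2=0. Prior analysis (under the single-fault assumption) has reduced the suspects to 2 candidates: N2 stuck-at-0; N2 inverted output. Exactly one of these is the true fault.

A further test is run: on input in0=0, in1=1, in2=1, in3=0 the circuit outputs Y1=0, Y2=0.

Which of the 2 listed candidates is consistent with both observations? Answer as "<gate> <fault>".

N2 stuck-at-0

Evaluate each candidate on input in0=0, in1=1, in2=1, in3=0:
  N2 stuck-at-0: N1=1, N2=0 [stuck-at-0], N3=0, N4=1, N5=0 → Y1=0, Y2=0 — matches
  N2 inverted output: N1=1, N2=1 [inverted output], N3=0, N4=1, N5=0 → Y1=1, Y2=0 — eliminated
Only N2 stuck-at-0 reproduces the observed Y1=0, Y2=0.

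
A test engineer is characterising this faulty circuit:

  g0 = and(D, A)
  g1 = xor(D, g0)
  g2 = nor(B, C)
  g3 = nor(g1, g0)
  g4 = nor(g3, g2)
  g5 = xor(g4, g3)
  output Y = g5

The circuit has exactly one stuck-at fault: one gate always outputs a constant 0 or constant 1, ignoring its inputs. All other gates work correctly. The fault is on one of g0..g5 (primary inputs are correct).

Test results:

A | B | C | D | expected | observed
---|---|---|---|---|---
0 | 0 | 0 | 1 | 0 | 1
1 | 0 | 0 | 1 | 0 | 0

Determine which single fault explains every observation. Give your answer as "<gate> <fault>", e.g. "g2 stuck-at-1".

Fault-free values for test 1 (A=0, B=0, C=0, D=1): g0=0, g1=1, g2=1, g3=0, g4=0, g5=0, giving Y=0. Observed 1.
Test 1: faults giving observed 1 are {g1 stuck-at-0, g2 stuck-at-0, g3 stuck-at-1, g4 stuck-at-1, g5 stuck-at-1}.
Test 2 (A=1, B=0, C=0, D=1): fault-free g0=1, g1=0, g2=1, g3=0, g4=0, g5=0 → 0; observed 0. Eliminates g2 stuck-at-0, g3 stuck-at-1, g4 stuck-at-1, g5 stuck-at-1.
Only g1 stuck-at-0 is consistent with every test.

g1 stuck-at-0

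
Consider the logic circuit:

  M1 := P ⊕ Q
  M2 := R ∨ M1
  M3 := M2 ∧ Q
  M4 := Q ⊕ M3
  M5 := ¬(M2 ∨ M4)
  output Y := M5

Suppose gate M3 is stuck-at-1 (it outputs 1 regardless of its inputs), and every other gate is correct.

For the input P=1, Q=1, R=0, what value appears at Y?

1

Propagate with M3 forced: M1=0, M2=0, M3=1 [stuck-at-1], M4=0, M5=1.
So Y = 1. (Without the fault it would be 0.)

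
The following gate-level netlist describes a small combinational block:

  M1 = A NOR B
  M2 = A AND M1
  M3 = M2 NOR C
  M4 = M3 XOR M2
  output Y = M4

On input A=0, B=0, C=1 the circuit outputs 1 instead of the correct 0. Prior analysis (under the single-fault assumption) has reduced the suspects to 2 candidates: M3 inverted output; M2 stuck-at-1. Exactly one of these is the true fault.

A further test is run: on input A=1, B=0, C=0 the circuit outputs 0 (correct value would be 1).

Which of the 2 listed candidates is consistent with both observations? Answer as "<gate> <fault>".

Evaluate each candidate on input A=1, B=0, C=0:
  M3 inverted output: M1=0, M2=0, M3=0 [inverted output], M4=0 → 0 — matches
  M2 stuck-at-1: M1=0, M2=1 [stuck-at-1], M3=0, M4=1 → 1 — eliminated
Only M3 inverted output reproduces the observed 0.

M3 inverted output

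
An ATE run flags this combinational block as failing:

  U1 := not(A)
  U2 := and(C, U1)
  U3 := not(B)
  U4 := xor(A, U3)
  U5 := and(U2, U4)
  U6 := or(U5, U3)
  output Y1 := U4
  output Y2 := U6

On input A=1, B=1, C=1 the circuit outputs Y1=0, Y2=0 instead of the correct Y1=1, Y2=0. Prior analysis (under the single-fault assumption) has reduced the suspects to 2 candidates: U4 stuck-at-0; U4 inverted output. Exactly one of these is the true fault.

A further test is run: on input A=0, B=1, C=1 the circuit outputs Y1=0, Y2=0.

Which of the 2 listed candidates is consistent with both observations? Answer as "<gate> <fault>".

U4 stuck-at-0

Evaluate each candidate on input A=0, B=1, C=1:
  U4 stuck-at-0: U1=1, U2=1, U3=0, U4=0 [stuck-at-0], U5=0, U6=0 → Y1=0, Y2=0 — matches
  U4 inverted output: U1=1, U2=1, U3=0, U4=1 [inverted output], U5=1, U6=1 → Y1=1, Y2=1 — eliminated
Only U4 stuck-at-0 reproduces the observed Y1=0, Y2=0.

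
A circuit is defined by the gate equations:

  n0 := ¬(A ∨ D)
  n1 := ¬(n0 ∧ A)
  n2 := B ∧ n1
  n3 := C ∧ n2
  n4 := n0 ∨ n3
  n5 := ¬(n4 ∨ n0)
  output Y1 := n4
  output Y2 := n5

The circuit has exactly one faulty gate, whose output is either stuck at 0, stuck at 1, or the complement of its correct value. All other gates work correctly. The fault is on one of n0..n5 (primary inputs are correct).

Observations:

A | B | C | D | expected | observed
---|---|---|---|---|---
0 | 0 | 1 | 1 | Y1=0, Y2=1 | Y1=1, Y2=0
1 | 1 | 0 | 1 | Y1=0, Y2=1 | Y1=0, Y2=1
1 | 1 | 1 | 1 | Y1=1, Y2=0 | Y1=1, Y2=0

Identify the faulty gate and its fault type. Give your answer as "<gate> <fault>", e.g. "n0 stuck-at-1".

n2 stuck-at-1

Fault-free values for test 1 (A=0, B=0, C=1, D=1): n0=0, n1=1, n2=0, n3=0, n4=0, n5=1, giving Y1=0, Y2=1. Observed Y1=1, Y2=0.
Test 1: faults giving observed Y1=1, Y2=0 are {n0 stuck-at-1, n0 inverted output, n2 stuck-at-1, n2 inverted output, n3 stuck-at-1, n3 inverted output, n4 stuck-at-1, n4 inverted output}.
Test 2 (A=1, B=1, C=0, D=1): fault-free n0=0, n1=1, n2=1, n3=0, n4=0, n5=1 → Y1=0, Y2=1; observed Y1=0, Y2=1. Eliminates n0 stuck-at-1, n0 inverted output, n3 stuck-at-1, n3 inverted output, n4 stuck-at-1, n4 inverted output.
Test 3 (A=1, B=1, C=1, D=1): fault-free n0=0, n1=1, n2=1, n3=1, n4=1, n5=0 → Y1=1, Y2=0; observed Y1=1, Y2=0. Eliminates n2 inverted output.
Only n2 stuck-at-1 is consistent with every test.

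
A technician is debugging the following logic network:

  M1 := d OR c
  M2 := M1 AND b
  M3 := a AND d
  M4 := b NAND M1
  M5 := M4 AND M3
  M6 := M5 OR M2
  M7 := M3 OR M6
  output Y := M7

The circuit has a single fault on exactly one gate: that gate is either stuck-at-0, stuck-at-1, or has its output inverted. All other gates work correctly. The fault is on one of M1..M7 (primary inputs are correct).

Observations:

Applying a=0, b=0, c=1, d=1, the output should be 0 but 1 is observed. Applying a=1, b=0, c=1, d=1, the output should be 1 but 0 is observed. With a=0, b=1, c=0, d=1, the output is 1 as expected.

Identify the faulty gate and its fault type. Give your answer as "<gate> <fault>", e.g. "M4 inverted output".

Fault-free values for test 1 (a=0, b=0, c=1, d=1): M1=1, M2=0, M3=0, M4=1, M5=0, M6=0, M7=0, giving Y=0. Observed 1.
Test 1: faults giving observed 1 are {M2 stuck-at-1, M2 inverted output, M3 stuck-at-1, M3 inverted output, M5 stuck-at-1, M5 inverted output, M6 stuck-at-1, M6 inverted output, M7 stuck-at-1, M7 inverted output}.
Test 2 (a=1, b=0, c=1, d=1): fault-free M1=1, M2=0, M3=1, M4=1, M5=1, M6=1, M7=1 → 1; observed 0. Eliminates M2 stuck-at-1, M2 inverted output, M3 stuck-at-1, M5 stuck-at-1, M5 inverted output, M6 stuck-at-1, M6 inverted output, M7 stuck-at-1.
Test 3 (a=0, b=1, c=0, d=1): fault-free M1=1, M2=1, M3=0, M4=0, M5=0, M6=1, M7=1 → 1; observed 1. Eliminates M7 inverted output.
Only M3 inverted output is consistent with every test.

M3 inverted output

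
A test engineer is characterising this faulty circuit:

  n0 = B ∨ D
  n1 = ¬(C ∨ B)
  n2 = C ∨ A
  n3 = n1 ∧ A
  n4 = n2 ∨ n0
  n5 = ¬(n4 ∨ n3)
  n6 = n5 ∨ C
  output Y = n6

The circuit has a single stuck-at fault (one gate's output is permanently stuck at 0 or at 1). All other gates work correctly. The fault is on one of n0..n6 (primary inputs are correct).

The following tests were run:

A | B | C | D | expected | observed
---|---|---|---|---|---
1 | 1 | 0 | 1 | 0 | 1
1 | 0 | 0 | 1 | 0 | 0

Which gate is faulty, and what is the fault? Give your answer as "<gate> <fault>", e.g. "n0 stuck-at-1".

Fault-free values for test 1 (A=1, B=1, C=0, D=1): n0=1, n1=0, n2=1, n3=0, n4=1, n5=0, n6=0, giving Y=0. Observed 1.
Test 1: faults giving observed 1 are {n4 stuck-at-0, n5 stuck-at-1, n6 stuck-at-1}.
Test 2 (A=1, B=0, C=0, D=1): fault-free n0=1, n1=1, n2=1, n3=1, n4=1, n5=0, n6=0 → 0; observed 0. Eliminates n5 stuck-at-1, n6 stuck-at-1.
Only n4 stuck-at-0 is consistent with every test.

n4 stuck-at-0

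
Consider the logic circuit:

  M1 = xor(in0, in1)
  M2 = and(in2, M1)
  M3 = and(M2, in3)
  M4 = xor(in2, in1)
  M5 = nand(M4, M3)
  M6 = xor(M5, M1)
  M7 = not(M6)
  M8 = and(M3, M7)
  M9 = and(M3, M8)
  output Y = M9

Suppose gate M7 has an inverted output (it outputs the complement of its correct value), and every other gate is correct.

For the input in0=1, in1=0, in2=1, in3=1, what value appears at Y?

Propagate with M7 forced: M1=1, M2=1, M3=1, M4=1, M5=0, M6=1, M7=1 [inverted output], M8=1, M9=1.
So Y = 1. (Without the fault it would be 0.)

1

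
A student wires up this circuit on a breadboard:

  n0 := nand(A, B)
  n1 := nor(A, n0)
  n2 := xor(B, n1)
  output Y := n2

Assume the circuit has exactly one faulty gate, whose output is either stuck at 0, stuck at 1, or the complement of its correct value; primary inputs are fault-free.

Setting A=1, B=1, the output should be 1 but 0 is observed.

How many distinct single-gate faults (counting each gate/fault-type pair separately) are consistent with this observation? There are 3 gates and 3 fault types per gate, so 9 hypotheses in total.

4

Fault-free: n0=0, n1=0, n2=1 → 1. Observed 0.
  n0 stuck-at-0: output 1 ✗
  n0 stuck-at-1: output 1 ✗
  n0 inverted output: output 1 ✗
  n1 stuck-at-0: output 1 ✗
  n1 stuck-at-1: output 0 ✓
  n1 inverted output: output 0 ✓
  n2 stuck-at-0: output 0 ✓
  n2 stuck-at-1: output 1 ✗
  n2 inverted output: output 0 ✓
Consistent faults: {n1 stuck-at-1, n1 inverted output, n2 stuck-at-0, n2 inverted output} — 4 in all.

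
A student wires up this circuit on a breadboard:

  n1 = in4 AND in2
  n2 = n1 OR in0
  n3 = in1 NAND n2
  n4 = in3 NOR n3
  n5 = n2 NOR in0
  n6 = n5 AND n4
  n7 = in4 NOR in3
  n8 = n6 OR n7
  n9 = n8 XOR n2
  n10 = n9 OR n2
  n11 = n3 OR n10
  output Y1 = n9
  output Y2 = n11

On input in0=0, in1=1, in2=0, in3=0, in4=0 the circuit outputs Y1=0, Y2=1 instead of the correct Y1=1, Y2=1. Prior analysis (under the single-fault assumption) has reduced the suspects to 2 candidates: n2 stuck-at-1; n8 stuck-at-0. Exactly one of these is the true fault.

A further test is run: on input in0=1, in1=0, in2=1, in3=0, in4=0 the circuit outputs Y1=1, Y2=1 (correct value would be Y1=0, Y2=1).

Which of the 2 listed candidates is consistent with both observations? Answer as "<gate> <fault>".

Evaluate each candidate on input in0=1, in1=0, in2=1, in3=0, in4=0:
  n2 stuck-at-1: n1=0, n2=1 [stuck-at-1], n3=1, n4=0, n5=0, n6=0, n7=1, n8=1, n9=0, n10=1, n11=1 → Y1=0, Y2=1 — eliminated
  n8 stuck-at-0: n1=0, n2=1, n3=1, n4=0, n5=0, n6=0, n7=1, n8=0 [stuck-at-0], n9=1, n10=1, n11=1 → Y1=1, Y2=1 — matches
Only n8 stuck-at-0 reproduces the observed Y1=1, Y2=1.

n8 stuck-at-0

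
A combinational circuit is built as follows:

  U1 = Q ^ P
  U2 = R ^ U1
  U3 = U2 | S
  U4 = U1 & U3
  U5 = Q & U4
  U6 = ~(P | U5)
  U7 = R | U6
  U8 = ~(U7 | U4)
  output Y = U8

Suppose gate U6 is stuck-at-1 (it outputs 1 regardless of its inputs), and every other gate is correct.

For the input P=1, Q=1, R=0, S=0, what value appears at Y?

0

Propagate with U6 forced: U1=0, U2=0, U3=0, U4=0, U5=0, U6=1 [stuck-at-1], U7=1, U8=0.
So Y = 0. (Without the fault it would be 1.)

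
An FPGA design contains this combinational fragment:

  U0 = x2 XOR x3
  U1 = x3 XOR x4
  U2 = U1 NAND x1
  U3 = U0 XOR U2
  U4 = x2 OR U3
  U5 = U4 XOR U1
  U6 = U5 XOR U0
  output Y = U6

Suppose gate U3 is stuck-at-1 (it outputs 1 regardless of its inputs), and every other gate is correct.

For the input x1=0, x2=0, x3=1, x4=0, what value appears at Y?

Propagate with U3 forced: U0=1, U1=1, U2=1, U3=1 [stuck-at-1], U4=1, U5=0, U6=1.
So Y = 1. (Without the fault it would be 0.)

1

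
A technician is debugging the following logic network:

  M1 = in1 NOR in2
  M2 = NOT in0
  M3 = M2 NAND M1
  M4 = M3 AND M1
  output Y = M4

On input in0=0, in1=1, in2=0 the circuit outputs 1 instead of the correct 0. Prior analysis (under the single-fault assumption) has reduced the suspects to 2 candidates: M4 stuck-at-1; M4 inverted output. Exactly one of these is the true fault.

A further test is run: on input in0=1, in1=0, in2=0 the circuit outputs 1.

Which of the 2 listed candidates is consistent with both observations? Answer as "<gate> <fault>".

M4 stuck-at-1

Evaluate each candidate on input in0=1, in1=0, in2=0:
  M4 stuck-at-1: M1=1, M2=0, M3=1, M4=1 [stuck-at-1] → 1 — matches
  M4 inverted output: M1=1, M2=0, M3=1, M4=0 [inverted output] → 0 — eliminated
Only M4 stuck-at-1 reproduces the observed 1.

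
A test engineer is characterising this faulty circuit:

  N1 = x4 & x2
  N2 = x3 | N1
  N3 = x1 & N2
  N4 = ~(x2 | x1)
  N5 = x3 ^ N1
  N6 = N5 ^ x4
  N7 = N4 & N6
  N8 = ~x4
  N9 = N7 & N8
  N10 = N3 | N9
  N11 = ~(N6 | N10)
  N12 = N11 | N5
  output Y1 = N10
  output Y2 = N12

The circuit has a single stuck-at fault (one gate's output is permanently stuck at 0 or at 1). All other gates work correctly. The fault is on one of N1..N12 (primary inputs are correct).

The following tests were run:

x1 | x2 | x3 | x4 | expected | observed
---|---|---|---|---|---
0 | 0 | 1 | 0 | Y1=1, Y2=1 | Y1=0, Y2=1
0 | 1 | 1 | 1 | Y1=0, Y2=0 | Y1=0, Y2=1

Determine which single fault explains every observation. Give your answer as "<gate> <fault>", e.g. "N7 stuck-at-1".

N6 stuck-at-0

Fault-free values for test 1 (x1=0, x2=0, x3=1, x4=0): N1=0, N2=1, N3=0, N4=1, N5=1, N6=1, N7=1, N8=1, N9=1, N10=1, N11=0, N12=1, giving Y1=1, Y2=1. Observed Y1=0, Y2=1.
Test 1: faults giving observed Y1=0, Y2=1 are {N1 stuck-at-1, N4 stuck-at-0, N5 stuck-at-0, N6 stuck-at-0, N7 stuck-at-0, N8 stuck-at-0, N9 stuck-at-0, N10 stuck-at-0}.
Test 2 (x1=0, x2=1, x3=1, x4=1): fault-free N1=1, N2=1, N3=0, N4=0, N5=0, N6=1, N7=0, N8=0, N9=0, N10=0, N11=0, N12=0 → Y1=0, Y2=0; observed Y1=0, Y2=1. Eliminates N1 stuck-at-1, N4 stuck-at-0, N5 stuck-at-0, N7 stuck-at-0, N8 stuck-at-0, N9 stuck-at-0, N10 stuck-at-0.
Only N6 stuck-at-0 is consistent with every test.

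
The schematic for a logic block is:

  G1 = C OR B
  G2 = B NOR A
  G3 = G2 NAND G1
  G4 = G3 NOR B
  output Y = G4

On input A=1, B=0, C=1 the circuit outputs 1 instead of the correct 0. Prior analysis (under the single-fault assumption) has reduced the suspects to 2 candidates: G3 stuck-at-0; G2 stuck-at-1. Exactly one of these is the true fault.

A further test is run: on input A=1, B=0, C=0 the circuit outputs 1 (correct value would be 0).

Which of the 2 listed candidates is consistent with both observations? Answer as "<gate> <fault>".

G3 stuck-at-0

Evaluate each candidate on input A=1, B=0, C=0:
  G3 stuck-at-0: G1=0, G2=0, G3=0 [stuck-at-0], G4=1 → 1 — matches
  G2 stuck-at-1: G1=0, G2=1 [stuck-at-1], G3=1, G4=0 → 0 — eliminated
Only G3 stuck-at-0 reproduces the observed 1.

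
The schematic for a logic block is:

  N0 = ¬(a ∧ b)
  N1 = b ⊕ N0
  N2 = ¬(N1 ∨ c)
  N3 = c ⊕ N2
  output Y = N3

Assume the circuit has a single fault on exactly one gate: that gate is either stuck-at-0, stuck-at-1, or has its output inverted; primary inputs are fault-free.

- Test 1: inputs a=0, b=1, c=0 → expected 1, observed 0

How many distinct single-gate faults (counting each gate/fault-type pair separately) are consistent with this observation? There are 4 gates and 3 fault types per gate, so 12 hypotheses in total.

Fault-free: N0=1, N1=0, N2=1, N3=1 → 1. Observed 0.
  N0 stuck-at-0: output 0 ✓
  N0 stuck-at-1: output 1 ✗
  N0 inverted output: output 0 ✓
  N1 stuck-at-0: output 1 ✗
  N1 stuck-at-1: output 0 ✓
  N1 inverted output: output 0 ✓
  N2 stuck-at-0: output 0 ✓
  N2 stuck-at-1: output 1 ✗
  N2 inverted output: output 0 ✓
  N3 stuck-at-0: output 0 ✓
  N3 stuck-at-1: output 1 ✗
  N3 inverted output: output 0 ✓
Consistent faults: {N0 stuck-at-0, N0 inverted output, N1 stuck-at-1, N1 inverted output, N2 stuck-at-0, N2 inverted output, N3 stuck-at-0, N3 inverted output} — 8 in all.

8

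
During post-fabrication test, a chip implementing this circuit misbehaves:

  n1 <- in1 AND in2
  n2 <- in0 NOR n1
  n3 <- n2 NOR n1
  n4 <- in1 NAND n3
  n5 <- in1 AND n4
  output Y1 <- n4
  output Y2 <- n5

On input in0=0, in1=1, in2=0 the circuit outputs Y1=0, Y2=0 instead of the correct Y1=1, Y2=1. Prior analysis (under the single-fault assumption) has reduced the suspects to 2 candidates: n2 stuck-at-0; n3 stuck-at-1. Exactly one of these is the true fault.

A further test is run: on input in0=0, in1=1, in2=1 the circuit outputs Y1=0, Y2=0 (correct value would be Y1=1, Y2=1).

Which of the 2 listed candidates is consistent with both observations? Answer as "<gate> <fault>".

n3 stuck-at-1

Evaluate each candidate on input in0=0, in1=1, in2=1:
  n2 stuck-at-0: n1=1, n2=0 [stuck-at-0], n3=0, n4=1, n5=1 → Y1=1, Y2=1 — eliminated
  n3 stuck-at-1: n1=1, n2=0, n3=1 [stuck-at-1], n4=0, n5=0 → Y1=0, Y2=0 — matches
Only n3 stuck-at-1 reproduces the observed Y1=0, Y2=0.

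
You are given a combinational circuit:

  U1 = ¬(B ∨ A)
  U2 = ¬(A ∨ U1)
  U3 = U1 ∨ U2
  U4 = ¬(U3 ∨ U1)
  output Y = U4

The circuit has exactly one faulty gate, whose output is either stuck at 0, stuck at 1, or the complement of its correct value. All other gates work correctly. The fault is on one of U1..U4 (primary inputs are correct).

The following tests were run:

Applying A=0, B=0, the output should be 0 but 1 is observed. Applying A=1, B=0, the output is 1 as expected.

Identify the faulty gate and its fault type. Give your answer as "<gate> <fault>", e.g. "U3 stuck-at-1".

U4 stuck-at-1

Fault-free values for test 1 (A=0, B=0): U1=1, U2=0, U3=1, U4=0, giving Y=0. Observed 1.
Test 1: faults giving observed 1 are {U4 stuck-at-1, U4 inverted output}.
Test 2 (A=1, B=0): fault-free U1=0, U2=0, U3=0, U4=1 → 1; observed 1. Eliminates U4 inverted output.
Only U4 stuck-at-1 is consistent with every test.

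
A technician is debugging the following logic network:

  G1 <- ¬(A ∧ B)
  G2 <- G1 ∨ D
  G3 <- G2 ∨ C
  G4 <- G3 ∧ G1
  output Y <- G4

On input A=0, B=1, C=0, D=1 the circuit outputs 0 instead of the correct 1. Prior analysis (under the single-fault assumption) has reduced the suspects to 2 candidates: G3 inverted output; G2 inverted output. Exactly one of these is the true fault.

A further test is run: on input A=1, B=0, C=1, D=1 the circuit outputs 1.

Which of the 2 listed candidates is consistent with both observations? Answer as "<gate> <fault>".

G2 inverted output

Evaluate each candidate on input A=1, B=0, C=1, D=1:
  G3 inverted output: G1=1, G2=1, G3=0 [inverted output], G4=0 → 0 — eliminated
  G2 inverted output: G1=1, G2=0 [inverted output], G3=1, G4=1 → 1 — matches
Only G2 inverted output reproduces the observed 1.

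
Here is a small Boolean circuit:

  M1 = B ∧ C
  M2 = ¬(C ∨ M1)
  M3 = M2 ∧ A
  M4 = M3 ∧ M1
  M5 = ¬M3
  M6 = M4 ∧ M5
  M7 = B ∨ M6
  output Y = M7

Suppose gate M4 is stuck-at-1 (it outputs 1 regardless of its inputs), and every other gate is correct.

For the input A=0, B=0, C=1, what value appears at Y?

1

Propagate with M4 forced: M1=0, M2=0, M3=0, M4=1 [stuck-at-1], M5=1, M6=1, M7=1.
So Y = 1. (Without the fault it would be 0.)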